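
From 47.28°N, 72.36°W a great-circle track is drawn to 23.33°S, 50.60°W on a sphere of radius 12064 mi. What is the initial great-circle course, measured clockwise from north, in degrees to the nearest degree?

With φ₁ = 0.8252, φ₂ = -0.4072, Δλ = 0.3798 rad, the forward-azimuth formula gives
θ = atan2( sin Δλ cos φ₂ , cos φ₁ sin φ₂ − sin φ₁ cos φ₂ cos Δλ ) = atan2(0.3404, -0.8952) = 159.18°.
So the initial bearing is 159°.

159°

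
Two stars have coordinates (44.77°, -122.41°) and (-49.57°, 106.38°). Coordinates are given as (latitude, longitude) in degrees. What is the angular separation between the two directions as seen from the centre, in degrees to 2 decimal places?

With latitudes φ₁ = 44.770°, φ₂ = -49.570° and longitude difference Δλ = -131.210°:
Haversine: a = sin²(Δφ/2) + cos φ₁ cos φ₂ sin²(Δλ/2) = 0.5378 + (0.7099)(0.6485)(0.8294) = 0.91971.
Central angle c = 2·arcsin(√a) = 2.56699 rad.
So the angular separation is 147.08°.

147.08°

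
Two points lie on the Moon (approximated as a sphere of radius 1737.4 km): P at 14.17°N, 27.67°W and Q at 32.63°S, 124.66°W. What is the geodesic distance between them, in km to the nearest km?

3135 km

With latitudes φ₁ = 14.170°, φ₂ = -32.630° and longitude difference Δλ = -96.990°:
cos c = sin φ₁ sin φ₂ + cos φ₁ cos φ₂ cos Δλ = (0.2448)(-0.5392) + (0.9696)(0.8422)(-0.1217) = -0.23137,
so c = arccos(-0.23137) = 1.80428 rad.
Distance = R·c = 1737.4 × 1.8043 ≈ 3135 km.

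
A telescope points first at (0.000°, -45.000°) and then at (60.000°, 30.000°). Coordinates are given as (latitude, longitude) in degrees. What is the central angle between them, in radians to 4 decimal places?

With latitudes φ₁ = 0.000°, φ₂ = 60.000° and longitude difference Δλ = 75.000°:
cos c = sin φ₁ sin φ₂ + cos φ₁ cos φ₂ cos Δλ = (0.0000)(0.8660) + (1.0000)(0.5000)(0.2588) = 0.12941,
so c = arccos(0.12941) = 1.44102 rad.
So the angular separation is 1.4410 rad.

1.4410 rad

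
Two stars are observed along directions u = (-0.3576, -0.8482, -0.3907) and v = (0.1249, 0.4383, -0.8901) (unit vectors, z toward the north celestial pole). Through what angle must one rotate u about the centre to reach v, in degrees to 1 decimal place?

93.9°

u·v = -0.0687; |u| = 1.0000, |v| = 1.0000.
cos θ = (u·v)/(|u||v|) = -0.0687, so θ = 93.9°.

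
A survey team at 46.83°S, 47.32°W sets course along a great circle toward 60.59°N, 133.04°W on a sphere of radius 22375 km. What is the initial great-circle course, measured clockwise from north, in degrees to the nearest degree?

Δλ = -85.720° = -1.4961 rad.
y = sin Δλ · cos φ₂ = (-0.9972)(0.4911) = -0.4897
x = cos φ₁ sin φ₂ − sin φ₁ cos φ₂ cos Δλ = (0.6842)(0.8711) − (-0.7293)(0.4911)(0.0746) = 0.6227
θ = atan2(y, x) = -38.18°; adding 360° gives 322°.

322°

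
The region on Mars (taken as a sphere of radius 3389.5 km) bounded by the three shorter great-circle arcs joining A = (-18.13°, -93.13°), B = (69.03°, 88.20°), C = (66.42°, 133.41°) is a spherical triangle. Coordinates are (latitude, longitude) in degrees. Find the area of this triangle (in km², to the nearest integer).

6289221 km²

Side lengths (central angles): a = 0.2955, b = 2.1492, c = 2.2531 rad; semiperimeter s = 2.3489.
By l'Huilier's theorem, tan(E/4) = √[tan(s/2) tan((s−a)/2) tan((s−b)/2) tan((s−c)/2)], giving spherical excess E = 0.5474 rad.
Area = E·R² = 0.5474 × (3389.5)² ≈ 6289221 km².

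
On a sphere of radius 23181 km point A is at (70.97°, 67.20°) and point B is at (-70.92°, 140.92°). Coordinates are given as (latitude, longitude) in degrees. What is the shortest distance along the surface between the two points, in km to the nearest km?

60573 km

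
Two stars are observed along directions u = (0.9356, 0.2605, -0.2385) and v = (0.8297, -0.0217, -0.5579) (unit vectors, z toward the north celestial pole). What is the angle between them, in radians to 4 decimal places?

u·v = 0.9037; |u| = 1.0000, |v| = 1.0001.
cos θ = (u·v)/(|u||v|) = 0.9036, so θ = 0.4428 rad.

0.4428 rad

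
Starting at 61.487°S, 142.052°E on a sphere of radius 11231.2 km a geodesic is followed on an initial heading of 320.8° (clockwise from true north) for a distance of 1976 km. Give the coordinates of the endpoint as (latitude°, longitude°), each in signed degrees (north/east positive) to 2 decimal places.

-53.17°, 131.42°

Angular distance δ = d/R = 1976/11231.2 = 0.17594 rad; initial bearing θ = 5.5990 rad.
sin φ₂ = sin φ₁ cos δ + cos φ₁ sin δ cos θ = (-0.8787)(0.9846) + (0.4774)(0.1750)(0.7749) = -0.8004, so φ₂ = -53.17°.
Δλ = atan2(sin θ sin δ cos φ₁, cos δ − sin φ₁ sin φ₂) = atan2(-0.0528, 0.2812) = -10.634°.
λ₂ = 142.052° − 10.634° = 131.42°.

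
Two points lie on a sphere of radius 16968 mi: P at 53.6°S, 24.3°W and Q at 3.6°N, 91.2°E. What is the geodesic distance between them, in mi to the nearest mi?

Let φ₁ = -0.9355 rad, φ₂ = 0.0628 rad, and Δλ = 2.0159 rad.
cos c = sin φ₁ sin φ₂ + cos φ₁ cos φ₂ cos Δλ = (-0.8049)(0.0628) + (0.5934)(0.9980)(-0.4305) = -0.30551,
so c = arccos(-0.30551) = 1.88127 rad.
Distance = R·c = 16968 × 1.8813 ≈ 31921 mi.

31921 mi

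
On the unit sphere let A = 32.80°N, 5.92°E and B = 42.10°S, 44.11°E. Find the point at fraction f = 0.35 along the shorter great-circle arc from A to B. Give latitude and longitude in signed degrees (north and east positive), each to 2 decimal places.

6.51°, 18.94°

The central angle between A and B is δ = 1.4434 rad.
With f = 0.35, the slerp weights are sin((1−f)δ)/sin δ = 0.8131 and sin(fδ)/sin δ = 0.4879.
Weighted sum of the unit vectors: (0.8131)·(0.8361,0.0867,0.5417) + (0.4879)·(0.5327,0.5164,-0.6704) = (0.9398, 0.3225, 0.1133).
Converting back: φ = atan2(z, √(x²+y²)) = 6.51°, λ = atan2(y, x) = 18.94°.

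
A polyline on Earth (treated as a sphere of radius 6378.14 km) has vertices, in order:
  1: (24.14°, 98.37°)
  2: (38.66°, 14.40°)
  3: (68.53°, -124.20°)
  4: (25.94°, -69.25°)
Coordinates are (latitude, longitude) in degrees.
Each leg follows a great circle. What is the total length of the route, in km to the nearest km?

Leg 1→2: central angle 1.2341 rad, distance 7871.5 km.
Leg 2→3: central angle 1.1951 rad, distance 7622.2 km.
Leg 3→4: central angle 0.9322 rad, distance 5945.5 km.
Total: 7871.5 + 7622.2 + 5945.5 ≈ 21439 km.

21439 km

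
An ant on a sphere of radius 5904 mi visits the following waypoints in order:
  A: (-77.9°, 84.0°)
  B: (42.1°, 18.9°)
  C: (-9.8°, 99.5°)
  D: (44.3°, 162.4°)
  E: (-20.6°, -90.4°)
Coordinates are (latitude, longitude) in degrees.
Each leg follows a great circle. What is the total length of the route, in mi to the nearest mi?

42303 mi

Leg A→B: central angle 2.2019 rad, distance 13000.1 mi.
Leg B→C: central angle 1.5655 rad, distance 9242.7 mi.
Leg C→D: central angle 1.3670 rad, distance 8070.7 mi.
Leg D→E: central angle 2.0307 rad, distance 11989.1 mi.
Total: 13000.1 + 9242.7 + 8070.7 + 11989.1 ≈ 42303 mi.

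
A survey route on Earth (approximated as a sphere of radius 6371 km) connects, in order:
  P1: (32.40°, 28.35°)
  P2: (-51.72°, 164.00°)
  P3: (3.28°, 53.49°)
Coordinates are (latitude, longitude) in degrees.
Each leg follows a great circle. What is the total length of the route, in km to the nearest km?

Leg P1→P2: central angle 2.4892 rad, distance 15858.9 km.
Leg P2→P3: central angle 1.8355 rad, distance 11693.9 km.
Total: 15858.9 + 11693.9 ≈ 27553 km.

27553 km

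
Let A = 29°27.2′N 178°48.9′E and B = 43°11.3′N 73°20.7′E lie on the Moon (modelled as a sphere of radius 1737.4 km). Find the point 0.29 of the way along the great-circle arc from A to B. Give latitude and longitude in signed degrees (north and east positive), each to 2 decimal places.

43.89°, 155.78°

Central angle δ = 1.4028 rad. Interpolating on the sphere with fraction f = 0.29:
P = [sin((1−f)δ)·A + sin(fδ)·B] / sin δ = 0.8513·A + 0.4013·B in Cartesian coordinates,
giving P = (-0.6572, 0.2957, 0.6933), i.e. latitude 43.89°, longitude 155.78°.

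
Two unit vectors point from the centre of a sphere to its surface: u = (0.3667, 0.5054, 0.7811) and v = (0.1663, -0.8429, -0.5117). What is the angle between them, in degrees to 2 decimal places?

139.88°

u·v = -0.7647; |u| = 1.0000, |v| = 1.0000.
cos θ = (u·v)/(|u||v|) = -0.7647, so θ = 139.88°.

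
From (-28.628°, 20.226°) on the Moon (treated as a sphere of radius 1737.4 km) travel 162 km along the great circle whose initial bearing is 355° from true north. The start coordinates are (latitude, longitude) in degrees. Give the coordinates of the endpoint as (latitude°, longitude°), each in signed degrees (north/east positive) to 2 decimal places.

-23.30°, 19.72°

Angular distance δ = d/R = 162/1737.4 = 0.09324 rad; initial bearing θ = 6.1959 rad.
sin φ₂ = sin φ₁ cos δ + cos φ₁ sin δ cos θ = (-0.4791)(0.9957) + (0.8777)(0.0931)(0.9962) = -0.3956, so φ₂ = -23.30°.
Δλ = atan2(sin θ sin δ cos φ₁, cos δ − sin φ₁ sin φ₂) = atan2(-0.0071, 0.8061) = -0.506°.
λ₂ = 20.226° − 0.506° = 19.72°.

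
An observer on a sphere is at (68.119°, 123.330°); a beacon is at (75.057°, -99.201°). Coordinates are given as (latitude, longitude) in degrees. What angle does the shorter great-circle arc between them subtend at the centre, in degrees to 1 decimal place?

34.3°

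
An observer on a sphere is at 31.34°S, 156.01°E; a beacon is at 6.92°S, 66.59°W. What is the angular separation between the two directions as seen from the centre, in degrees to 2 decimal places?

With latitudes φ₁ = -31.340°, φ₂ = -6.920° and longitude difference Δλ = 137.400°:
Haversine: a = sin²(Δφ/2) + cos φ₁ cos φ₂ sin²(Δλ/2) = 0.0447 + (0.8541)(0.9927)(0.8680) = 0.78073.
Central angle c = 2·arcsin(√a) = 2.16694 rad.
So the angular separation is 124.16°.

124.16°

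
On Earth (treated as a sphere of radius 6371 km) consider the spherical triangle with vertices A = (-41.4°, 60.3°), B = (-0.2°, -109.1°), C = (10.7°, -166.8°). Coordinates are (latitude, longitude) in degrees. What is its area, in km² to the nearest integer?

102834705 km²

Side lengths (central angles): a = 1.0188, b = 2.2453, c = 2.3965 rad; semiperimeter s = 2.8303.
By l'Huilier's theorem, tan(E/4) = √[tan(s/2) tan((s−a)/2) tan((s−b)/2) tan((s−c)/2)], giving spherical excess E = 2.5335 rad.
Area = E·R² = 2.5335 × (6371)² ≈ 102834705 km².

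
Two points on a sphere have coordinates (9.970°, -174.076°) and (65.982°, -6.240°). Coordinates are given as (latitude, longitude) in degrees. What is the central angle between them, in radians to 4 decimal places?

With latitudes φ₁ = 9.970°, φ₂ = 65.982° and longitude difference Δλ = 167.836°:
cos c = sin φ₁ sin φ₂ + cos φ₁ cos φ₂ cos Δλ = (0.1731)(0.9134) + (0.9849)(0.4070)(-0.9775) = -0.23373,
so c = arccos(-0.23373) = 1.80671 rad.
So the angular separation is 1.8067 rad.

1.8067 rad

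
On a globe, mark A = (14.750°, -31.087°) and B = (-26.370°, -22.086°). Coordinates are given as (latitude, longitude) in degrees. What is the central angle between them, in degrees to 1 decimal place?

42.0°

In radians: φ₁ = 0.2574, φ₂ = -0.4602, Δλ = 9.001° = 0.1571 rad.
cos c = sin φ₁ sin φ₂ + cos φ₁ cos φ₂ cos Δλ = (0.2546)(-0.4442) + (0.9670)(0.8959)(0.9877) = 0.74266,
so c = arccos(0.74266) = 0.73376 rad.
So the angular separation is 42.0°.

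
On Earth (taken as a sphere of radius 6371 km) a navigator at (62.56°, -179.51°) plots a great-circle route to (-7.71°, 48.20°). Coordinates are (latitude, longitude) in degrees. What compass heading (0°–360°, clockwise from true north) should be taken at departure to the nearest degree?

306°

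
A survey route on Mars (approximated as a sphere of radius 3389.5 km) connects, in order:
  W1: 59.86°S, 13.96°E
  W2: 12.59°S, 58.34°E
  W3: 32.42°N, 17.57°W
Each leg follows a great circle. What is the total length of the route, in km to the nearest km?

8436 km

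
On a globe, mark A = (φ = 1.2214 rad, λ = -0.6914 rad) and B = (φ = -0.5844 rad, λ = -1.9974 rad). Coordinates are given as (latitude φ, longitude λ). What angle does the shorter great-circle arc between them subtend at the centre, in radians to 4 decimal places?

2.0305 rad

With latitudes φ₁ = 69.981°, φ₂ = -33.484° and longitude difference Δλ = -74.828°:
cos c = sin φ₁ sin φ₂ + cos φ₁ cos φ₂ cos Δλ = (0.9396)(-0.5517) + (0.3423)(0.8340)(0.2617) = -0.44364,
so c = arccos(-0.44364) = 2.03045 rad.
So the angular separation is 2.0305 rad.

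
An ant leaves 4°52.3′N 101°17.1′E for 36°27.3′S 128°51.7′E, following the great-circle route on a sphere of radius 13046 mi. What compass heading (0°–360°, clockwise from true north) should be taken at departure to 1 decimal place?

150.3°

Δλ = 27.577° = 0.4813 rad.
y = sin Δλ · cos φ₂ = (0.4629)(0.8043) = 0.3723
x = cos φ₁ sin φ₂ − sin φ₁ cos φ₂ cos Δλ = (0.9964)(-0.5942) − (0.0849)(0.8043)(0.8864) = -0.6526
θ = atan2(y, x) = 150.29°, so the bearing is 150.3°.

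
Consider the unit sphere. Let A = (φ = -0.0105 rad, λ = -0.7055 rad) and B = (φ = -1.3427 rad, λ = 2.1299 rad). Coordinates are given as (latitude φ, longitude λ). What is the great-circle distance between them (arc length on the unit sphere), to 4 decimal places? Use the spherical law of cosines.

Let φ₁ = -0.0105 rad, φ₂ = -1.3427 rad, and Δλ = 2.8354 rad.
cos c = sin φ₁ sin φ₂ + cos φ₁ cos φ₂ cos Δλ = (-0.0105)(-0.9741) + (0.9999)(0.2261)(-0.9535) = -0.20537,
so c = arccos(-0.20537) = 1.77763 rad.
On the unit sphere the arc length equals the central angle: 1.7776.

1.7776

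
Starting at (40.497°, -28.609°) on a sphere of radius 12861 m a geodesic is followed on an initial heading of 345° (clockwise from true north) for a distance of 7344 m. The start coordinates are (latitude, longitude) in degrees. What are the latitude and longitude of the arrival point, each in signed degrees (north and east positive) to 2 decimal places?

70.63°, -53.55°

Angular distance δ = d/R = 7344/12861 = 0.57103 rad; initial bearing θ = 6.0214 rad.
sin φ₂ = sin φ₁ cos δ + cos φ₁ sin δ cos θ = (0.6494)(0.8413) + (0.7604)(0.5405)(0.9659) = 0.9434, so φ₂ = 70.63°.
Δλ = atan2(sin θ sin δ cos φ₁, cos δ − sin φ₁ sin φ₂) = atan2(-0.1064, 0.2287) = -24.945°.
λ₂ = -28.609° − 24.945° = -53.55°.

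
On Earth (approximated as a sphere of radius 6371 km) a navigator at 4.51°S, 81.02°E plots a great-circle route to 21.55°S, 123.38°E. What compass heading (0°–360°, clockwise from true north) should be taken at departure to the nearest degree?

With φ₁ = -0.0787, φ₂ = -0.3761, Δλ = 0.7393 rad, the forward-azimuth formula gives
θ = atan2( sin Δλ cos φ₂ , cos φ₁ sin φ₂ − sin φ₁ cos φ₂ cos Δλ ) = atan2(0.6267, -0.3121) = 116.48°.
So the initial bearing is 116°.

116°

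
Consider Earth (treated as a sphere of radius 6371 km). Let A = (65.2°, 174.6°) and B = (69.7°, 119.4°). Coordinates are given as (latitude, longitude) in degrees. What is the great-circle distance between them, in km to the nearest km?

Let φ₁ = 1.1380 rad, φ₂ = 1.2165 rad, and Δλ = -0.9634 rad.
cos c = sin φ₁ sin φ₂ + cos φ₁ cos φ₂ cos Δλ = (0.9078)(0.9379) + (0.4195)(0.3469)(0.5707) = 0.93445,
so c = arccos(0.93445) = 0.36410 rad.
Distance = R·c = 6371 × 0.3641 ≈ 2320 km.

2320 km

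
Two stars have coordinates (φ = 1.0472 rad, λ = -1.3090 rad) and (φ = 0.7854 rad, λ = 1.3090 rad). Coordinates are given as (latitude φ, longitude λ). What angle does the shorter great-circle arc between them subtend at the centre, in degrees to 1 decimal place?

With latitudes φ₁ = 60.000°, φ₂ = 45.000° and longitude difference Δλ = 150.000°:
cos c = sin φ₁ sin φ₂ + cos φ₁ cos φ₂ cos Δλ = (0.8660)(0.7071) + (0.5000)(0.7071)(-0.8660) = 0.30619,
so c = arccos(0.30619) = 1.25961 rad.
So the angular separation is 72.2°.

72.2°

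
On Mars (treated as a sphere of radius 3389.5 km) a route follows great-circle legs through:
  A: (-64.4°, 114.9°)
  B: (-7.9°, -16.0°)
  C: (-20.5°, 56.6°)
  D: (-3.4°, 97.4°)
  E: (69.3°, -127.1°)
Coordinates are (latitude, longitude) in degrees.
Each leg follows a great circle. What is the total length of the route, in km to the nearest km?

18996 km

Leg A→B: central angle 1.7277 rad, distance 5856.1 km.
Leg B→C: central angle 1.2392 rad, distance 4200.2 km.
Leg C→D: central angle 0.7546 rad, distance 2557.6 km.
Leg D→E: central angle 1.8830 rad, distance 6382.4 km.
Total: 5856.1 + 4200.2 + 2557.6 + 6382.4 ≈ 18996 km.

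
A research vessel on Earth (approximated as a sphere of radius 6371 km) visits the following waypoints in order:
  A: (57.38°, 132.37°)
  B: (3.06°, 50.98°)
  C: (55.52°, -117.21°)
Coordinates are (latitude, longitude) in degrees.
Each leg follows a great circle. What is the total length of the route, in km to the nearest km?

22618 km

Leg A→B: central angle 1.4449 rad, distance 9205.6 km.
Leg B→C: central angle 2.1052 rad, distance 13412.3 km.
Total: 9205.6 + 13412.3 ≈ 22618 km.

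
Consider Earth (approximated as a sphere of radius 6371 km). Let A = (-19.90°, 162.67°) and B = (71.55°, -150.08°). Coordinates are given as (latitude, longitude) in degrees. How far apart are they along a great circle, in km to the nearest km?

With latitudes φ₁ = -19.900°, φ₂ = 71.550° and longitude difference Δλ = 47.250°:
cos c = sin φ₁ sin φ₂ + cos φ₁ cos φ₂ cos Δλ = (-0.3404)(0.9486) + (0.9403)(0.3165)(0.6788) = -0.12089,
so c = arccos(-0.12089) = 1.69198 rad.
Distance = R·c = 6371 × 1.6920 ≈ 10780 km.

10780 km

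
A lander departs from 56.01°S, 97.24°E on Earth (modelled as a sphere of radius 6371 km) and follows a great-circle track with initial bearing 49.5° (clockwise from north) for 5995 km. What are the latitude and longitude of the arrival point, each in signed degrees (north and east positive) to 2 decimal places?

-11.24°, 136.03°

Angular distance δ = d/R = 5995/6371 = 0.94098 rad; initial bearing θ = 0.8639 rad.
sin φ₂ = sin φ₁ cos δ + cos φ₁ sin δ cos θ = (-0.8291)(0.5890) + (0.5590)(0.8081)(0.6494) = -0.1949, so φ₂ = -11.24°.
Δλ = atan2(sin θ sin δ cos φ₁, cos δ − sin φ₁ sin φ₂) = atan2(0.3435, 0.4274) = 38.795°.
λ₂ = 97.240° + 38.795° = 136.03°.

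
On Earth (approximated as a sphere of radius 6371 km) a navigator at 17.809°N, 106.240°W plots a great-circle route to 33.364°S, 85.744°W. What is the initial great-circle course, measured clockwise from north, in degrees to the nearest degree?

159°

With φ₁ = 0.3108, φ₂ = -0.5823, Δλ = 0.3577 rad, the forward-azimuth formula gives
θ = atan2( sin Δλ cos φ₂ , cos φ₁ sin φ₂ − sin φ₁ cos φ₂ cos Δλ ) = atan2(0.2924, -0.7629) = 159.03°.
So the initial bearing is 159°.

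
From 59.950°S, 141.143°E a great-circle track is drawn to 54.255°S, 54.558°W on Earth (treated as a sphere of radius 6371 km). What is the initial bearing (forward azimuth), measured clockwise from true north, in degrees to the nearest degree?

With φ₁ = -1.0463, φ₂ = -0.9469, Δλ = 2.8676 rad, the forward-azimuth formula gives
θ = atan2( sin Δλ cos φ₂ , cos φ₁ sin φ₂ − sin φ₁ cos φ₂ cos Δλ ) = atan2(0.1581, -0.8932) = 169.96°.
So the initial bearing is 170°.

170°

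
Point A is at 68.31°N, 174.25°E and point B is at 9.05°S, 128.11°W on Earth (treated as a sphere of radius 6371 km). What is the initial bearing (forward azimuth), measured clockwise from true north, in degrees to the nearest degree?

123°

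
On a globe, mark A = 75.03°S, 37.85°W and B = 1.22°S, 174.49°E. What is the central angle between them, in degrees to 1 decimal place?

101.4°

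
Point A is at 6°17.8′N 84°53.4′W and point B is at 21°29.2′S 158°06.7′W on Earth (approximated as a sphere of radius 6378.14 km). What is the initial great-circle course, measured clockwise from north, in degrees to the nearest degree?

246°

With φ₁ = 0.1099, φ₂ = -0.3750, Δλ = -1.2780 rad, the forward-azimuth formula gives
θ = atan2( sin Δλ cos φ₂ , cos φ₁ sin φ₂ − sin φ₁ cos φ₂ cos Δλ ) = atan2(-0.8909, -0.3935) = -113.83°.
Adding 360° brings this into [0°, 360°): 246°.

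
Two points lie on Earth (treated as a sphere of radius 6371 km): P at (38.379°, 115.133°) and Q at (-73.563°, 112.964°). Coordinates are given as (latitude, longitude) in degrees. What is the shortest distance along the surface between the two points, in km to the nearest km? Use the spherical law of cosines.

12448 km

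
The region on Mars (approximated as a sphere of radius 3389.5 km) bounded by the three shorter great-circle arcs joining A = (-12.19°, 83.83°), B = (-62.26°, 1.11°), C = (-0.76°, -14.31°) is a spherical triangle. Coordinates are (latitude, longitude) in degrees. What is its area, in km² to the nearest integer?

11111726 km²

Side lengths (central angles): a = 1.0923, b = 1.7068, c = 1.3238 rad; semiperimeter s = 2.0614.
By l'Huilier's theorem, tan(E/4) = √[tan(s/2) tan((s−a)/2) tan((s−b)/2) tan((s−c)/2)], giving spherical excess E = 0.9672 rad.
Area = E·R² = 0.9672 × (3389.5)² ≈ 11111726 km².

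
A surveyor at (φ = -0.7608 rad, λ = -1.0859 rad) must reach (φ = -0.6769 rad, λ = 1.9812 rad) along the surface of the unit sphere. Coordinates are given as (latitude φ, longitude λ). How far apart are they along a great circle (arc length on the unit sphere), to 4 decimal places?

In radians: φ₁ = -0.7608, φ₂ = -0.6769, Δλ = 175.732° = 3.0671 rad.
cos c = sin φ₁ sin φ₂ + cos φ₁ cos φ₂ cos Δλ = (-0.6895)(-0.6264) + (0.7243)(0.7795)(-0.9972) = -0.13114,
so c = arccos(-0.13114) = 1.70231 rad.
On the unit sphere the arc length equals the central angle: 1.7023.

1.7023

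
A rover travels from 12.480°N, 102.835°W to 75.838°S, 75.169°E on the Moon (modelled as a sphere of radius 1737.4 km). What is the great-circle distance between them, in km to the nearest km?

3537 km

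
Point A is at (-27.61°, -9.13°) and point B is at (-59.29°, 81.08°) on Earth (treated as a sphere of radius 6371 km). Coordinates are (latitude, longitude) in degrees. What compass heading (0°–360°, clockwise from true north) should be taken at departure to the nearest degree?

With φ₁ = -0.4819, φ₂ = -1.0348, Δλ = 1.5745 rad, the forward-azimuth formula gives
θ = atan2( sin Δλ cos φ₂ , cos φ₁ sin φ₂ − sin φ₁ cos φ₂ cos Δλ ) = atan2(0.5107, -0.7627) = 146.20°.
So the initial bearing is 146°.

146°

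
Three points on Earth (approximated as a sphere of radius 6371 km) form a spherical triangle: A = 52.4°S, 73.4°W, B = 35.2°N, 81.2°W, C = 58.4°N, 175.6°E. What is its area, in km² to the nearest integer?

Side lengths (central angles): a = 1.1667, b = 2.4806, c = 1.5335 rad; semiperimeter s = 2.5904.
By l'Huilier's theorem, tan(E/4) = √[tan(s/2) tan((s−a)/2) tan((s−b)/2) tan((s−c)/2)], giving spherical excess E = 1.2129 rad.
Area = E·R² = 1.2129 × (6371)² ≈ 49232701 km².

49232701 km²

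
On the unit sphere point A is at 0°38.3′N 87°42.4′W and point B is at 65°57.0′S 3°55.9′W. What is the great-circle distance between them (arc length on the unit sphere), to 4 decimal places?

1.5368

With latitudes φ₁ = 0.638°, φ₂ = -65.950° and longitude difference Δλ = 83.775°:
Haversine: a = sin²(Δφ/2) + cos φ₁ cos φ₂ sin²(Δλ/2) = 0.3013 + (0.9999)(0.4075)(0.4458) = 0.48299.
Central angle c = 2·arcsin(√a) = 1.53678 rad.
On the unit sphere the arc length equals the central angle: 1.5368.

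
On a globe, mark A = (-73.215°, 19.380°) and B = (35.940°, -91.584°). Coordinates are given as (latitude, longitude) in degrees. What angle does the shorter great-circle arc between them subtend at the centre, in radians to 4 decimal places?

With latitudes φ₁ = -73.215°, φ₂ = 35.940° and longitude difference Δλ = -110.964°:
Haversine: a = sin²(Δφ/2) + cos φ₁ cos φ₂ sin²(Δλ/2) = 0.6641 + (0.2888)(0.8096)(0.6789) = 0.82279.
Central angle c = 2·arcsin(√a) = 2.27258 rad.
So the angular separation is 2.2726 rad.

2.2726 rad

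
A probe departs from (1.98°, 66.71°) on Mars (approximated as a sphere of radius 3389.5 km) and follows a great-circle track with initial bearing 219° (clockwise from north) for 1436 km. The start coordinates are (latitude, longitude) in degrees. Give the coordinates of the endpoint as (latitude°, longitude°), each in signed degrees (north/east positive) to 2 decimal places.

-16.73°, 51.04°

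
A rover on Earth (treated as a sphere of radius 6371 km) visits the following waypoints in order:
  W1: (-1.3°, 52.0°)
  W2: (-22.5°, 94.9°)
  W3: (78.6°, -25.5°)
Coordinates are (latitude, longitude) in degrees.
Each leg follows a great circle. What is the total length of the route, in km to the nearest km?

Leg W1→W2: central angle 0.8158 rad, distance 5197.4 km.
Leg W2→W3: central angle 2.0573 rad, distance 13107.1 km.
Total: 5197.4 + 13107.1 ≈ 18305 km.

18305 km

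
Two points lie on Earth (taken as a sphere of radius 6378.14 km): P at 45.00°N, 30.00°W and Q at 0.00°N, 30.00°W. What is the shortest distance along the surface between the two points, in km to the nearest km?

Let φ₁ = 0.7854 rad, φ₂ = 0.0000 rad, and Δλ = 0.0000 rad.
cos c = sin φ₁ sin φ₂ + cos φ₁ cos φ₂ cos Δλ = (0.7071)(0.0000) + (0.7071)(1.0000)(1.0000) = 0.70711,
so c = arccos(0.70711) = 0.78540 rad.
Distance = R·c = 6378.14 × 0.7854 ≈ 5009 km.

5009 km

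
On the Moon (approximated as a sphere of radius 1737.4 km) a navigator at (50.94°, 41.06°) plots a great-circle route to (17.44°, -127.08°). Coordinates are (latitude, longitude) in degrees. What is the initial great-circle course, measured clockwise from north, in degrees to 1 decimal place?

Δλ = -168.140° = -2.9346 rad.
y = sin Δλ · cos φ₂ = (-0.2055)(0.9540) = -0.1961
x = cos φ₁ sin φ₂ − sin φ₁ cos φ₂ cos Δλ = (0.6301)(0.2997) − (0.7765)(0.9540)(-0.9787) = 0.9138
θ = atan2(y, x) = -12.11°; adding 360° gives 347.9°.

347.9°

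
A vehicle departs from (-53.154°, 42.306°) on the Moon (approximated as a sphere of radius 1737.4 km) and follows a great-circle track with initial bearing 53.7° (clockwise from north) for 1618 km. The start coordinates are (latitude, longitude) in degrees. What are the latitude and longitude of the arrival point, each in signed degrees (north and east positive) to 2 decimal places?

-11.11°, 83.53°

Angular distance δ = d/R = 1618/1737.4 = 0.93128 rad; initial bearing θ = 0.9372 rad.
sin φ₂ = sin φ₁ cos δ + cos φ₁ sin δ cos θ = (-0.8003)(0.5968) + (0.5997)(0.8024)(0.5920) = -0.1927, so φ₂ = -11.11°.
Δλ = atan2(sin θ sin δ cos φ₁, cos δ − sin φ₁ sin φ₂) = atan2(0.3878, 0.4426) = 41.225°.
λ₂ = 42.306° + 41.225° = 83.53°.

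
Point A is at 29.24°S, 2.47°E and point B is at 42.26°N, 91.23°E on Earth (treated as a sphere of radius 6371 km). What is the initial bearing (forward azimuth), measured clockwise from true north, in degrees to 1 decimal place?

Δλ = 88.760° = 1.5492 rad.
y = sin Δλ · cos φ₂ = (0.9998)(0.7401) = 0.7399
x = cos φ₁ sin φ₂ − sin φ₁ cos φ₂ cos Δλ = (0.8726)(0.6725) − (-0.4885)(0.7401)(0.0216) = 0.5946
θ = atan2(y, x) = 51.21°, so the bearing is 51.2°.

51.2°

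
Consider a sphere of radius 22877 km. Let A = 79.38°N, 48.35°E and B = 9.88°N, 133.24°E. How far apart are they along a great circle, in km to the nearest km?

Let φ₁ = 1.3854 rad, φ₂ = 0.1724 rad, and Δλ = 1.4816 rad.
cos c = sin φ₁ sin φ₂ + cos φ₁ cos φ₂ cos Δλ = (0.9829)(0.1716) + (0.1843)(0.9852)(0.0891) = 0.18482,
so c = arccos(0.18482) = 1.38491 rad.
Distance = R·c = 22877 × 1.3849 ≈ 31683 km.

31683 km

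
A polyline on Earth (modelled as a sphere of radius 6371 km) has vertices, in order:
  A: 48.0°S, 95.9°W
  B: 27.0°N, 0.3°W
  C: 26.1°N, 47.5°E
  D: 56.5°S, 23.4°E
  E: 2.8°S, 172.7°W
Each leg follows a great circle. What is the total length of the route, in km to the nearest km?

40049 km

Leg A→B: central angle 1.9775 rad, distance 12598.5 km.
Leg B→C: central angle 0.7419 rad, distance 4726.5 km.
Leg C→D: central angle 1.4851 rad, distance 9461.6 km.
Leg D→E: central angle 2.0816 rad, distance 13262.2 km.
Total: 12598.5 + 4726.5 + 9461.6 + 13262.2 ≈ 40049 km.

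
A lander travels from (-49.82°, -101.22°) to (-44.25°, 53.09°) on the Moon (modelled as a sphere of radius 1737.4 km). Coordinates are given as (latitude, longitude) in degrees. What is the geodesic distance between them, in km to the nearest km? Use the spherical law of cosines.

2526 km

Let φ₁ = -0.8695 rad, φ₂ = -0.7723 rad, and Δλ = 2.6932 rad.
cos c = sin φ₁ sin φ₂ + cos φ₁ cos φ₂ cos Δλ = (-0.7640)(-0.6978) + (0.6452)(0.7163)(-0.9012) = 0.11666,
so c = arccos(0.11666) = 1.45387 rad.
Distance = R·c = 1737.4 × 1.4539 ≈ 2526 km.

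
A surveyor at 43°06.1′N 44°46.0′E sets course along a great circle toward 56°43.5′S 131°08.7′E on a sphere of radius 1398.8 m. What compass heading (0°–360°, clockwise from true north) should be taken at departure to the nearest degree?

Δλ = 86.378° = 1.5076 rad.
y = sin Δλ · cos φ₂ = (0.9980)(0.5487) = 0.5476
x = cos φ₁ sin φ₂ − sin φ₁ cos φ₂ cos Δλ = (0.7301)(-0.8360) − (0.6833)(0.5487)(0.0632) = -0.6341
θ = atan2(y, x) = 139.19°, so the bearing is 139°.

139°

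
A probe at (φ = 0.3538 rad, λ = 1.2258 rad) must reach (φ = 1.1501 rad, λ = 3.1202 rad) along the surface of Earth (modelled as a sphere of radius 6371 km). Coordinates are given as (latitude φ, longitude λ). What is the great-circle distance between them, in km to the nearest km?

With latitudes φ₁ = 20.271°, φ₂ = 65.896° and longitude difference Δλ = 108.541°:
cos c = sin φ₁ sin φ₂ + cos φ₁ cos φ₂ cos Δλ = (0.3465)(0.9128) + (0.9381)(0.4084)(-0.3180) = 0.19443,
so c = arccos(0.19443) = 1.37512 rad.
Distance = R·c = 6371 × 1.3751 ≈ 8761 km.

8761 km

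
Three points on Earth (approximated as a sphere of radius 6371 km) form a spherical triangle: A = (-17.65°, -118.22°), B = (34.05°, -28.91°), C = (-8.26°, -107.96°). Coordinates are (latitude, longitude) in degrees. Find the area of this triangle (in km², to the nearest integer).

Side lengths (central angles): a = 1.4954, b = 0.2392, c = 1.7317 rad; semiperimeter s = 1.7332.
By l'Huilier's theorem, tan(E/4) = √[tan(s/2) tan((s−a)/2) tan((s−b)/2) tan((s−c)/2)], giving spherical excess E = 0.0388 rad.
Area = E·R² = 0.0388 × (6371)² ≈ 1575288 km².

1575288 km²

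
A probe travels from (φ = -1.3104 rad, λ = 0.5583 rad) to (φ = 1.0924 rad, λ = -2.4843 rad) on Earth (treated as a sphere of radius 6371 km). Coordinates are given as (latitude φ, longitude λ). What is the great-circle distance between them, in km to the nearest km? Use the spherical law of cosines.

18609 km

Let φ₁ = -1.3104 rad, φ₂ = 1.0924 rad, and Δλ = -3.0426 rad.
cos c = sin φ₁ sin φ₂ + cos φ₁ cos φ₂ cos Δλ = (-0.9663)(0.8877) + (0.2575)(0.4604)(-0.9951) = -0.97575,
so c = arccos(-0.97575) = 2.92093 rad.
Distance = R·c = 6371 × 2.9209 ≈ 18609 km.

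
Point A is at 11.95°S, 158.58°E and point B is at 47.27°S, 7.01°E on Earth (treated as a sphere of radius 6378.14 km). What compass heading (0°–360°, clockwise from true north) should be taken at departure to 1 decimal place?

Δλ = -151.570° = -2.6454 rad.
y = sin Δλ · cos φ₂ = (-0.4761)(0.6785) = -0.3230
x = cos φ₁ sin φ₂ − sin φ₁ cos φ₂ cos Δλ = (0.9783)(-0.7346) − (-0.2071)(0.6785)(-0.8794) = -0.8422
θ = atan2(y, x) = -159.01°; adding 360° gives 201.0°.

201.0°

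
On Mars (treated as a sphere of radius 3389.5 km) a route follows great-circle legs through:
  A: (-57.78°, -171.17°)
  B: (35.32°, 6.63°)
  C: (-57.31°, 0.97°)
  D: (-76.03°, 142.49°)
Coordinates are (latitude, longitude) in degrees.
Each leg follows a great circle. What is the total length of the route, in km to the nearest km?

17430 km

Leg A→B: central angle 2.7488 rad, distance 9316.9 km.
Leg B→C: central angle 1.6188 rad, distance 5487.1 km.
Leg C→D: central angle 0.7747 rad, distance 2625.8 km.
Total: 9316.9 + 5487.1 + 2625.8 ≈ 17430 km.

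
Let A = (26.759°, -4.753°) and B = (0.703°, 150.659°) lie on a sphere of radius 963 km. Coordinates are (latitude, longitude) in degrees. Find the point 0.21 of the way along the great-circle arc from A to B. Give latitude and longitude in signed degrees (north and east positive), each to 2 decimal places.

The central angle between A and B is δ = 2.5088 rad.
With f = 0.21, the slerp weights are sin((1−f)δ)/sin δ = 1.5499 and sin(fδ)/sin δ = 0.8502.
Weighted sum of the unit vectors: (1.5499)·(0.8898,-0.0740,0.4502) + (0.8502)·(-0.8717,0.4900,0.0123) = (0.6381, 0.3019, 0.7083).
Converting back: φ = atan2(z, √(x²+y²)) = 45.09°, λ = atan2(y, x) = 25.32°.

45.09°, 25.32°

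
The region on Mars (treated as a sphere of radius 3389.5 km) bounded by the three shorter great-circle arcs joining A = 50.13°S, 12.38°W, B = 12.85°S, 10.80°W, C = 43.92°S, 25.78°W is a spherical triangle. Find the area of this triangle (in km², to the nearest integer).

659076 km²

Side lengths (central angles): a = 0.5869, b = 0.1923, c = 0.6511 rad; semiperimeter s = 0.7151.
By l'Huilier's theorem, tan(E/4) = √[tan(s/2) tan((s−a)/2) tan((s−b)/2) tan((s−c)/2)], giving spherical excess E = 0.0574 rad.
Area = E·R² = 0.0574 × (3389.5)² ≈ 659076 km².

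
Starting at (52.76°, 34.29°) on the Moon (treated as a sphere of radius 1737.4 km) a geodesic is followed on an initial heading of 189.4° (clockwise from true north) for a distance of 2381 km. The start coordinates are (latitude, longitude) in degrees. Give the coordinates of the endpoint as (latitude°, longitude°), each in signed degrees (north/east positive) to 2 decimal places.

Angular distance δ = d/R = 2381/1737.4 = 1.37044 rad; initial bearing θ = 3.3057 rad.
sin φ₂ = sin φ₁ cos δ + cos φ₁ sin δ cos θ = (0.7961)(0.1990) + (0.6052)(0.9800)(-0.9866) = -0.4266, so φ₂ = -25.25°.
Δλ = atan2(sin θ sin δ cos φ₁, cos δ − sin φ₁ sin φ₂) = atan2(-0.0969, 0.5387) = -10.194°.
λ₂ = 34.290° − 10.194° = 24.10°.

-25.25°, 24.10°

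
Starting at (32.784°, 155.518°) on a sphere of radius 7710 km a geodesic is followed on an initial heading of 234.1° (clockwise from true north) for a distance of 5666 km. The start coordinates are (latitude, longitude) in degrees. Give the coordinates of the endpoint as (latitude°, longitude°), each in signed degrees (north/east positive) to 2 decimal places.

Angular distance δ = d/R = 5666/7710 = 0.73489 rad; initial bearing θ = 4.0858 rad.
sin φ₂ = sin φ₁ cos δ + cos φ₁ sin δ cos θ = (0.5415)(0.7419) + (0.8407)(0.6705)(-0.5864) = 0.0712, so φ₂ = 4.08°.
Δλ = atan2(sin θ sin δ cos φ₁, cos δ − sin φ₁ sin φ₂) = atan2(-0.4566, 0.7034) = -32.992°.
λ₂ = 155.518° − 32.992° = 122.53°.

4.08°, 122.53°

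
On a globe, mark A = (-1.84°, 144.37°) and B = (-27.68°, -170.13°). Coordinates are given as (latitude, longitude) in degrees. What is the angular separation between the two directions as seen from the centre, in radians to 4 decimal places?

Let φ₁ = -0.0321 rad, φ₂ = -0.4831 rad, and Δλ = 0.7941 rad.
Haversine: a = sin²(Δφ/2) + cos φ₁ cos φ₂ sin²(Δλ/2) = 0.0500 + (0.9995)(0.8856)(0.1495) = 0.18236.
Central angle c = 2·arcsin(√a) = 0.88241 rad.
So the angular separation is 0.8824 rad.

0.8824 rad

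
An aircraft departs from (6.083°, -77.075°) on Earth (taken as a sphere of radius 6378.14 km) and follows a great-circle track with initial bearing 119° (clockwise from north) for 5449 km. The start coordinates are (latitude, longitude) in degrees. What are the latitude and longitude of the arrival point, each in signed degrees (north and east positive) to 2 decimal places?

Angular distance δ = d/R = 5449/6378.14 = 0.85432 rad; initial bearing θ = 2.0769 rad.
sin φ₂ = sin φ₁ cos δ + cos φ₁ sin δ cos θ = (0.1060)(0.6567) + (0.9944)(0.7541)(-0.4848) = -0.2940, so φ₂ = -17.09°.
Δλ = atan2(sin θ sin δ cos φ₁, cos δ − sin φ₁ sin φ₂) = atan2(0.6559, 0.6879) = 43.635°.
λ₂ = -77.075° + 43.635° = -33.44°.

-17.09°, -33.44°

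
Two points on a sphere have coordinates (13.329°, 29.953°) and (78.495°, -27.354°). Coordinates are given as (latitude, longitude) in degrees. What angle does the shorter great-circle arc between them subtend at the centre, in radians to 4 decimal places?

1.2337 rad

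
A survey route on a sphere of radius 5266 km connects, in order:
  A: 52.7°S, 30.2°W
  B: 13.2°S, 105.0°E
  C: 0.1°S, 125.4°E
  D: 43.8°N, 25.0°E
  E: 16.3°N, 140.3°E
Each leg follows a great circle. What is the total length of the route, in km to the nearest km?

Leg A→B: central angle 1.8101 rad, distance 9531.8 km.
Leg B→C: central angle 0.4204 rad, distance 2214.0 km.
Leg C→D: central angle 1.7027 rad, distance 8966.3 km.
Leg D→E: central angle 1.6728 rad, distance 8808.8 km.
Total: 9531.8 + 2214.0 + 8966.3 + 8808.8 ≈ 29521 km.

29521 km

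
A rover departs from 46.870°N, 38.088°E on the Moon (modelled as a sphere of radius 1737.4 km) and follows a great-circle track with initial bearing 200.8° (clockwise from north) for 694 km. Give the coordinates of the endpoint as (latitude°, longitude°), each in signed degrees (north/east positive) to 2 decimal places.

Angular distance δ = d/R = 694/1737.4 = 0.39945 rad; initial bearing θ = 3.5046 rad.
sin φ₂ = sin φ₁ cos δ + cos φ₁ sin δ cos θ = (0.7298)(0.9213) + (0.6837)(0.3889)(-0.9348) = 0.4238, so φ₂ = 25.07°.
Δλ = atan2(sin θ sin δ cos φ₁, cos δ − sin φ₁ sin φ₂) = atan2(-0.0944, 0.6120) = -8.770°.
λ₂ = 38.088° − 8.770° = 29.32°.

25.07°, 29.32°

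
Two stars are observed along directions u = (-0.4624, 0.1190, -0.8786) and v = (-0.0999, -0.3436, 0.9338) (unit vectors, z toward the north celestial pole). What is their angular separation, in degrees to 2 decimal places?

u·v = -0.8151; |u| = 1.0000, |v| = 1.0000.
cos θ = (u·v)/(|u||v|) = -0.8152, so θ = 144.60°.

144.60°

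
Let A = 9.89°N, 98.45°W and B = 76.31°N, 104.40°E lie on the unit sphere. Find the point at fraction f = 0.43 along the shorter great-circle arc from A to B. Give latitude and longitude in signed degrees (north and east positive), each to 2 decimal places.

The central angle between A and B is δ = 1.6188 rad.
With f = 0.43, the slerp weights are sin((1−f)δ)/sin δ = 0.7982 and sin(fδ)/sin δ = 0.6420.
Weighted sum of the unit vectors: (0.7982)·(-0.1448,-0.9744,0.1718) + (0.6420)·(-0.0589,0.2292,0.9716) = (-0.1533, -0.6306, 0.7608).
Converting back: φ = atan2(z, √(x²+y²)) = 49.54°, λ = atan2(y, x) = -103.67°.

49.54°, -103.67°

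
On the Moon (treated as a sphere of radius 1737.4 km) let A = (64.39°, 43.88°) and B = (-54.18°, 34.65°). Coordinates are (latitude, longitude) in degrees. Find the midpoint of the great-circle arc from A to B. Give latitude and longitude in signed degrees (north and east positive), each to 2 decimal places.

5.12°, 38.57°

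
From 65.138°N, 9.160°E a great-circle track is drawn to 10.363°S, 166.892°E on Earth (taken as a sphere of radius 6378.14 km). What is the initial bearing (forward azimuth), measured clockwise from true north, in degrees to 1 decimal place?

26.4°

Δλ = 157.732° = 2.7529 rad.
y = sin Δλ · cos φ₂ = (0.3789)(0.9837) = 0.3728
x = cos φ₁ sin φ₂ − sin φ₁ cos φ₂ cos Δλ = (0.4204)(-0.1799) − (0.9073)(0.9837)(-0.9254) = 0.7503
θ = atan2(y, x) = 26.42°, so the bearing is 26.4°.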